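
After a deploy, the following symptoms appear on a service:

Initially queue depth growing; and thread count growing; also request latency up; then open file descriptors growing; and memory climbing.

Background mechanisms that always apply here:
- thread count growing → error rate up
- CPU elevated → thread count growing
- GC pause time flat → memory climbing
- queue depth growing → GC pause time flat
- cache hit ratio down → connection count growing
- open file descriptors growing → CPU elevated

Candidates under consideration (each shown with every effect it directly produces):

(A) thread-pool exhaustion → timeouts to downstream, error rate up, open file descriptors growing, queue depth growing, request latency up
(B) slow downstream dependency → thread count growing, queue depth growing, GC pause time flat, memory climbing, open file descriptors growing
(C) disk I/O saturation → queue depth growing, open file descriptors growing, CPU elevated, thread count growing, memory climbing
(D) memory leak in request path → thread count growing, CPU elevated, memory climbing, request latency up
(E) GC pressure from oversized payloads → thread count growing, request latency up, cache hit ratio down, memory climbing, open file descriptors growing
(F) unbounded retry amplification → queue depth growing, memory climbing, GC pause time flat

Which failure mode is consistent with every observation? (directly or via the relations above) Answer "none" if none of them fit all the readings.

Testing each hypothesis:
(A) thread-pool exhaustion — queue depth growing ✓; thread count growing ✓ (via open file descriptors growing → CPU elevated → thread count growing); request latency up ✓; open file descriptors growing ✓; memory climbing ✓ (via queue depth growing → GC pause time flat → memory climbing)
(B) slow downstream dependency — queue depth growing ✓; thread count growing ✓; request latency up ✗; open file descriptors growing ✓; memory climbing ✓
(C) disk I/O saturation — queue depth growing ✓; thread count growing ✓; request latency up ✗; open file descriptors growing ✓; memory climbing ✓
(D) memory leak in request path — queue depth growing ✗; thread count growing ✓; request latency up ✓; open file descriptors growing ✗; memory climbing ✓
(E) GC pressure from oversized payloads — does not account for queue depth growing
(F) unbounded retry amplification — queue depth growing ✓; thread count growing ✗; request latency up ✗; open file descriptors growing ✗; memory climbing ✓
Only (A) is consistent with every observation.

A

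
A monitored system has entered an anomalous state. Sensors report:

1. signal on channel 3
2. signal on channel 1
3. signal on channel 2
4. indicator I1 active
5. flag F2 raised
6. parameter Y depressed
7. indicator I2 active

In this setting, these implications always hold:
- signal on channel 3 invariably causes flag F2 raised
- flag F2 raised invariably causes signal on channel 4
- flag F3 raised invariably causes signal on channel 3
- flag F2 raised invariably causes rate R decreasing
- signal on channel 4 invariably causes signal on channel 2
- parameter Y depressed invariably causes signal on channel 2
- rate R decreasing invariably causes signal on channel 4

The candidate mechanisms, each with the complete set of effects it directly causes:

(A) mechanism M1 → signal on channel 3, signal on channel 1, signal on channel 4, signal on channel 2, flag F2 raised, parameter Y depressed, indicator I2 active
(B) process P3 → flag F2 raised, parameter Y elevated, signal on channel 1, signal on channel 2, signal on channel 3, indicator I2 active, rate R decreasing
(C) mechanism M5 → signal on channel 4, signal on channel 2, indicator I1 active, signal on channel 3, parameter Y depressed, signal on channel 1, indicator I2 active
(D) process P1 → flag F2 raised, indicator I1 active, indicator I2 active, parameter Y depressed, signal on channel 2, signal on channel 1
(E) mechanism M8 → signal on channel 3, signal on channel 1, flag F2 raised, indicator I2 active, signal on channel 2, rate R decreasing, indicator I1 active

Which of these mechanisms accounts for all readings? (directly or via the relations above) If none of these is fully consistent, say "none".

C

Checking each candidate against the observations:
(A) mechanism M1 — does not account for indicator I1 active
(B) process P3 — signal on channel 3 +; signal on channel 1 +; signal on channel 2 +; indicator I1 active -; flag F2 raised +; parameter Y depressed -; indicator I2 active +
(C) mechanism M5 — signal on channel 3 +; signal on channel 1 +; signal on channel 2 +; indicator I1 active +; flag F2 raised + (via signal on channel 3 → flag F2 raised); parameter Y depressed +; indicator I2 active +
(D) process P1 — does not account for signal on channel 3
(E) mechanism M8 — signal on channel 3 +; signal on channel 1 +; signal on channel 2 +; indicator I1 active +; flag F2 raised +; parameter Y depressed -; indicator I2 active +
Only (C) is consistent with every observation.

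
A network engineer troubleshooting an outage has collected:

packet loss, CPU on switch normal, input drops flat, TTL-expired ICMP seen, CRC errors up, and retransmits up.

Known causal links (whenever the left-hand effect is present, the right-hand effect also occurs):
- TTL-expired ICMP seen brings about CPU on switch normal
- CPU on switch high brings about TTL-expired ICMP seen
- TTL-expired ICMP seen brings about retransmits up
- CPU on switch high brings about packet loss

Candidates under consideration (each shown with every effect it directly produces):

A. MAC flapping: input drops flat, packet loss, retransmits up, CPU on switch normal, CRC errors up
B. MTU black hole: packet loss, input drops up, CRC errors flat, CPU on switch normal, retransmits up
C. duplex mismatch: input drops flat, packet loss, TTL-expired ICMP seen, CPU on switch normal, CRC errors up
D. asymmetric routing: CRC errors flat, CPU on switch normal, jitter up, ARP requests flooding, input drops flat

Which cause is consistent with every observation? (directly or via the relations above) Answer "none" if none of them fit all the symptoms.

C

For each candidate, compare predicted effects to what was observed:
(A) MAC flapping — packet loss match; CPU on switch normal match; input drops flat match; TTL-expired ICMP seen miss; CRC errors up match; retransmits up match
(B) MTU black hole — fails on input drops flat, TTL-expired ICMP seen, CRC errors up (predicts input drops up, not input drops flat; predicts CRC errors flat, not CRC errors up)
(C) duplex mismatch — packet loss match; CPU on switch normal match; input drops flat match; TTL-expired ICMP seen match; CRC errors up match; retransmits up match (via TTL-expired ICMP seen → retransmits up)
(D) asymmetric routing — fails on packet loss, TTL-expired ICMP seen, CRC errors up, retransmits up (predicts CRC errors flat, not CRC errors up)
(C) alone accounts for all the evidence.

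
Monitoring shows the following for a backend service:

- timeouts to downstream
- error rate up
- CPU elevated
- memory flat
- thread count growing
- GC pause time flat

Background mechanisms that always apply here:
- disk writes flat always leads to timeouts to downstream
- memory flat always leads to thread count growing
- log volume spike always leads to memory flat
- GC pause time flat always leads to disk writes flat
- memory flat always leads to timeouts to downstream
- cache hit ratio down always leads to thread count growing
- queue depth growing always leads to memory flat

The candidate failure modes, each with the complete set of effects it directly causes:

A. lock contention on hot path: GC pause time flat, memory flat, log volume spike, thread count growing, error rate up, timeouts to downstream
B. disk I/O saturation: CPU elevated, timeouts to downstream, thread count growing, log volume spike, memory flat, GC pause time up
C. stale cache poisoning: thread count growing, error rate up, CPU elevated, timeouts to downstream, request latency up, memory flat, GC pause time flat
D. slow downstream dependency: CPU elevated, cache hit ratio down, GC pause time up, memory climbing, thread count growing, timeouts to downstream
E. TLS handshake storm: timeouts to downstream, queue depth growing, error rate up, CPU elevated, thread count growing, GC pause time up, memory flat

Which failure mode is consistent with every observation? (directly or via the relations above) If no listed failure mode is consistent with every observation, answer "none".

C

Checking each candidate against the observations:
(A) lock contention on hot path — timeouts to downstream ✓; error rate up ✓; CPU elevated ✗; memory flat ✓; thread count growing ✓; GC pause time flat ✓
(B) disk I/O saturation — timeouts to downstream ✓; error rate up ✗; CPU elevated ✓; memory flat ✓; thread count growing ✓; GC pause time flat ✗
(C) stale cache poisoning — timeouts to downstream ✓; error rate up ✓; CPU elevated ✓; memory flat ✓; thread count growing ✓; GC pause time flat ✓
(D) slow downstream dependency — timeouts to downstream ✓; error rate up ✗; CPU elevated ✓; memory flat ✗; thread count growing ✓; GC pause time flat ✗
(E) TLS handshake storm — fails on GC pause time flat (predicts GC pause time up, not GC pause time flat)
(C) is the only candidate with no mismatches.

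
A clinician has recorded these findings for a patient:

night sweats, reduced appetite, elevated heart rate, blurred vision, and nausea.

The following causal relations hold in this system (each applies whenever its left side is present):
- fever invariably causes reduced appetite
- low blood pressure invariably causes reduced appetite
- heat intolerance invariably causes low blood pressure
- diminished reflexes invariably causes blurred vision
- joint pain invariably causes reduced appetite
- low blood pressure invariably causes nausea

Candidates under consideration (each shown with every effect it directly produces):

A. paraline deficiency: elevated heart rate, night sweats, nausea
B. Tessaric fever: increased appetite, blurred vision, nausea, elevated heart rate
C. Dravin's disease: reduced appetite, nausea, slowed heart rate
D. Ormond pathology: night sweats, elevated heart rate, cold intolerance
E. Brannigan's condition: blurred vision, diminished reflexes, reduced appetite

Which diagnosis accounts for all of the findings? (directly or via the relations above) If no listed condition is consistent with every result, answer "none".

For each candidate, compare predicted effects to what was observed:
(A) paraline deficiency — night sweats +; reduced appetite -; elevated heart rate +; blurred vision -; nausea +
(B) Tessaric fever — night sweats -; reduced appetite -; elevated heart rate +; blurred vision +; nausea +
(C) Dravin's disease — fails on night sweats, elevated heart rate, blurred vision (predicts slowed heart rate, not elevated heart rate)
(D) Ormond pathology — night sweats +; reduced appetite -; elevated heart rate +; blurred vision -; nausea -
(E) Brannigan's condition — night sweats -; reduced appetite +; elevated heart rate -; blurred vision +; nausea -
No candidate is consistent with all observations.

none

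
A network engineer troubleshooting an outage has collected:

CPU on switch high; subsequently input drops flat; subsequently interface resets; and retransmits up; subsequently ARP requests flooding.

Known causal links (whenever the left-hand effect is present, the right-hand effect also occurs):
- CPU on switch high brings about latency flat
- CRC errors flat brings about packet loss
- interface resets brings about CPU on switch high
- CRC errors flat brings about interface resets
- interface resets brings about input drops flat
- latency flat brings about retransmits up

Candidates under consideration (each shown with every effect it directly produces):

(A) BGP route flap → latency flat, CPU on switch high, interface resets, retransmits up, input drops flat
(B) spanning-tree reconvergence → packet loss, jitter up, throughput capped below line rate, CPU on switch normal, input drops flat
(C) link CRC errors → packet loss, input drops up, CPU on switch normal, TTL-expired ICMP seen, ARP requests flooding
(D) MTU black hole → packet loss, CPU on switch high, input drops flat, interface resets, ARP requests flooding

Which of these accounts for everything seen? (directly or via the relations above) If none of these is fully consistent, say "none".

D

Per-candidate check:
(A) BGP route flap — CPU on switch high yes; input drops flat yes; interface resets yes; retransmits up yes; ARP requests flooding NO
(B) spanning-tree reconvergence — fails on CPU on switch high, interface resets, retransmits up, ARP requests flooding (predicts CPU on switch normal, not CPU on switch high)
(C) link CRC errors — fails on CPU on switch high, input drops flat, interface resets, retransmits up (predicts CPU on switch normal, not CPU on switch high; predicts input drops up, not input drops flat)
(D) MTU black hole — accounts for every observation (retransmits up by CPU on switch high → latency flat → retransmits up)
Only (D) is consistent with every observation.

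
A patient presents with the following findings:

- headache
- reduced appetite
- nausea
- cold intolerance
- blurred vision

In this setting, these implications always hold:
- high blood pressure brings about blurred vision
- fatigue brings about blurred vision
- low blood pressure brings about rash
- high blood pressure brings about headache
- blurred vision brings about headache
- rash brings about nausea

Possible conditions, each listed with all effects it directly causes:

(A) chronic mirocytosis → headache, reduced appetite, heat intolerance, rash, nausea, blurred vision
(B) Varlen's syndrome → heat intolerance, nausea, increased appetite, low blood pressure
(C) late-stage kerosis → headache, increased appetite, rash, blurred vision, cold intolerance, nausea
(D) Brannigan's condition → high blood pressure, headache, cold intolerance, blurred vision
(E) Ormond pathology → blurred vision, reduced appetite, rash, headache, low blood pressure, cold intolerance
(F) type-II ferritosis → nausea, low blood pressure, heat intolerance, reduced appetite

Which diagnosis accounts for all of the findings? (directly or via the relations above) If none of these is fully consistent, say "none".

E

For each candidate, compare predicted effects to what was observed:
(A) chronic mirocytosis — headache +; reduced appetite +; nausea +; cold intolerance -; blurred vision +
(B) Varlen's syndrome — headache -; reduced appetite -; nausea +; cold intolerance -; blurred vision -
(C) late-stage kerosis — headache +; reduced appetite -; nausea +; cold intolerance +; blurred vision +
(D) Brannigan's condition — headache +; reduced appetite -; nausea -; cold intolerance +; blurred vision +
(E) Ormond pathology — headache +; reduced appetite +; nausea + (through rash → nausea); cold intolerance +; blurred vision +
(F) type-II ferritosis — headache -; reduced appetite +; nausea +; cold intolerance -; blurred vision -
Only (E) is consistent with every observation.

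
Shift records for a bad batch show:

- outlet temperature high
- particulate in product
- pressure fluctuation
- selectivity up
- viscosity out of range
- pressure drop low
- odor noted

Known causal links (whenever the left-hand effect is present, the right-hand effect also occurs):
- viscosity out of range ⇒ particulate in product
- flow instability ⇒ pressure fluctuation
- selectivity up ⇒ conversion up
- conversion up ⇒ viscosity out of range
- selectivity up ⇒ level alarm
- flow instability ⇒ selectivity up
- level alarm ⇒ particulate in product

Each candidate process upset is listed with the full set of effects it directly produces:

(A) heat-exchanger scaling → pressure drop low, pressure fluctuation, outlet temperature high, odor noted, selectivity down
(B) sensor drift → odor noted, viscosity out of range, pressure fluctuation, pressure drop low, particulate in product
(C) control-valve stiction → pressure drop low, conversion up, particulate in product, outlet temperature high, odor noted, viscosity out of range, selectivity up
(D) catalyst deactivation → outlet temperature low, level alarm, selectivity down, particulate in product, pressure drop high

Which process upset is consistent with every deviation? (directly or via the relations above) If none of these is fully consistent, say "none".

none

Checking each candidate against the observations:
(A) heat-exchanger scaling — outlet temperature high match; particulate in product miss; pressure fluctuation match; selectivity up miss; viscosity out of range miss; pressure drop low match; odor noted match
(B) sensor drift — outlet temperature high miss; particulate in product match; pressure fluctuation match; selectivity up miss; viscosity out of range match; pressure drop low match; odor noted match
(C) control-valve stiction — outlet temperature high match; particulate in product match; pressure fluctuation miss; selectivity up match; viscosity out of range match; pressure drop low match; odor noted match
(D) catalyst deactivation — outlet temperature high miss; particulate in product match; pressure fluctuation miss; selectivity up miss; viscosity out of range miss; pressure drop low miss; odor noted miss
Every candidate fails on at least one observation.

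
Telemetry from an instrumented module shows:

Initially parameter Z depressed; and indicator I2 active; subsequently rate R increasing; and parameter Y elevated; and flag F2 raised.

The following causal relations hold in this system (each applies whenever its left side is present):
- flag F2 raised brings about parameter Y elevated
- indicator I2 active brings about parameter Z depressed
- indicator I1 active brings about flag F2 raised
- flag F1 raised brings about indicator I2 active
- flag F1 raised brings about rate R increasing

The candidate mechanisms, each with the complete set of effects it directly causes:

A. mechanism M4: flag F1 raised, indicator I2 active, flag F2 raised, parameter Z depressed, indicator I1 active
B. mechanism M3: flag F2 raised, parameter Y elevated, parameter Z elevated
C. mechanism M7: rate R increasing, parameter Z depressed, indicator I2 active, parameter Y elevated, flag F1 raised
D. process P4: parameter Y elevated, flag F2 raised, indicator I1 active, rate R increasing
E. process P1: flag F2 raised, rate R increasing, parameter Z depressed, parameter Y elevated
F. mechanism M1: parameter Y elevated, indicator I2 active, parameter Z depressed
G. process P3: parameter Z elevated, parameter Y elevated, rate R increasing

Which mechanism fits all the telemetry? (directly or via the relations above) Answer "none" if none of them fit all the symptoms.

A

Testing each hypothesis:
(A) mechanism M4 — accounts for every observation (rate R increasing through flag F1 raised → rate R increasing)
(B) mechanism M3 — parameter Z depressed ✗; indicator I2 active ✗; rate R increasing ✗; parameter Y elevated ✓; flag F2 raised ✓
(C) mechanism M7 — does not account for flag F2 raised
(D) process P4 — parameter Z depressed ✗; indicator I2 active ✗; rate R increasing ✓; parameter Y elevated ✓; flag F2 raised ✓
(E) process P1 — parameter Z depressed ✓; indicator I2 active ✗; rate R increasing ✓; parameter Y elevated ✓; flag F2 raised ✓
(F) mechanism M1 — does not account for rate R increasing, flag F2 raised
(G) process P3 — fails on parameter Z depressed, indicator I2 active, flag F2 raised (predicts parameter Z elevated, not parameter Z depressed)
(A) is the only candidate with no mismatches.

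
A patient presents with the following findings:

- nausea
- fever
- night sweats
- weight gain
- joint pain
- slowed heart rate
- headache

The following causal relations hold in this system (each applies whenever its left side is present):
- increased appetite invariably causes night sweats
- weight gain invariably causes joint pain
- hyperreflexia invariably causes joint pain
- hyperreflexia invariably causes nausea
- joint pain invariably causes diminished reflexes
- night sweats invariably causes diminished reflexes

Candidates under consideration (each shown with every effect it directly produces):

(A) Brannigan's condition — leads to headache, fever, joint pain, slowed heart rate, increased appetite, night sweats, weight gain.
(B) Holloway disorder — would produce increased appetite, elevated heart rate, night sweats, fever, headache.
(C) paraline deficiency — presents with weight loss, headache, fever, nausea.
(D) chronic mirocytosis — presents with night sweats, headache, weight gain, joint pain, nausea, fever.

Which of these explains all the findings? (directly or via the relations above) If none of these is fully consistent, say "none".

none

Per-candidate check:
(A) Brannigan's condition — nausea -; fever +; night sweats +; weight gain +; joint pain +; slowed heart rate +; headache +
(B) Holloway disorder — nausea -; fever +; night sweats +; weight gain -; joint pain -; slowed heart rate -; headache +
(C) paraline deficiency — nausea +; fever +; night sweats -; weight gain -; joint pain -; slowed heart rate -; headache +
(D) chronic mirocytosis — nausea +; fever +; night sweats +; weight gain +; joint pain +; slowed heart rate -; headache +
No candidate is consistent with all observations.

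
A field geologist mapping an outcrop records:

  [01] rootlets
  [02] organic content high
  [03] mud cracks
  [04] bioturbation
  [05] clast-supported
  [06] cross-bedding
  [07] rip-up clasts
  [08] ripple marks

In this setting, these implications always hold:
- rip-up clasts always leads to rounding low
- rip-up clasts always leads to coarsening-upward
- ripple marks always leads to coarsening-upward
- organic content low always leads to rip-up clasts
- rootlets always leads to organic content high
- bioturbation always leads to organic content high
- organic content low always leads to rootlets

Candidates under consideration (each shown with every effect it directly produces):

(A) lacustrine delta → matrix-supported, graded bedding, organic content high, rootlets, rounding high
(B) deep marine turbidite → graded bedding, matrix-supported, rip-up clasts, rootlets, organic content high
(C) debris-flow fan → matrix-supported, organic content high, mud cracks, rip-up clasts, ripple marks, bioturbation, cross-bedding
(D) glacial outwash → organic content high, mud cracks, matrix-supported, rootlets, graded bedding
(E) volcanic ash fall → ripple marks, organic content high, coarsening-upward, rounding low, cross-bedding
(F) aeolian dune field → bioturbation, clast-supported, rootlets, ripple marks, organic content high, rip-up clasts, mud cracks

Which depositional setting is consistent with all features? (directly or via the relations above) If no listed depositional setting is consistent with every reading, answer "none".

For each candidate, compare predicted effects to what was observed:
(A) lacustrine delta — rootlets yes; organic content high yes; mud cracks NO; bioturbation NO; clast-supported NO; cross-bedding NO; rip-up clasts NO; ripple marks NO
(B) deep marine turbidite — fails on mud cracks, bioturbation, clast-supported, cross-bedding, ripple marks (predicts matrix-supported, not clast-supported)
(C) debris-flow fan — fails on rootlets, clast-supported (predicts matrix-supported, not clast-supported)
(D) glacial outwash — rootlets yes; organic content high yes; mud cracks yes; bioturbation NO; clast-supported NO; cross-bedding NO; rip-up clasts NO; ripple marks NO
(E) volcanic ash fall — does not account for rootlets, mud cracks, bioturbation, clast-supported, rip-up clasts
(F) aeolian dune field — does not account for cross-bedding
Every candidate fails on at least one observation.

none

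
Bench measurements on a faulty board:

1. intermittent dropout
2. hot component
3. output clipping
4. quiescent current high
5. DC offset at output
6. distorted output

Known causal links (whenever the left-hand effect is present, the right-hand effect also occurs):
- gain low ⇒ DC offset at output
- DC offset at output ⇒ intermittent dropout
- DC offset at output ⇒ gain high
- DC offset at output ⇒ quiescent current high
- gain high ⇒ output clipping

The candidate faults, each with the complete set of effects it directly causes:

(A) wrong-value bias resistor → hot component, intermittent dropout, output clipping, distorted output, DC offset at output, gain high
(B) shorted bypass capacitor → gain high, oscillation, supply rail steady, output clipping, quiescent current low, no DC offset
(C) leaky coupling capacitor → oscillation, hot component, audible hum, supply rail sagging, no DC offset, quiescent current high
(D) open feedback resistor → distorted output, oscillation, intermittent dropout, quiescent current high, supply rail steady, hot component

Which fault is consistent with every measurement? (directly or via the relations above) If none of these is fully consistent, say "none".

Per-candidate check:
(A) wrong-value bias resistor — intermittent dropout ✓; hot component ✓; output clipping ✓; quiescent current high ✓ (by DC offset at output → quiescent current high); DC offset at output ✓; distorted output ✓
(B) shorted bypass capacitor — intermittent dropout ✗; hot component ✗; output clipping ✓; quiescent current high ✗; DC offset at output ✗; distorted output ✗
(C) leaky coupling capacitor — intermittent dropout ✗; hot component ✓; output clipping ✗; quiescent current high ✓; DC offset at output ✗; distorted output ✗
(D) open feedback resistor — intermittent dropout ✓; hot component ✓; output clipping ✗; quiescent current high ✓; DC offset at output ✗; distorted output ✓
(A) is the only candidate with no mismatches.

A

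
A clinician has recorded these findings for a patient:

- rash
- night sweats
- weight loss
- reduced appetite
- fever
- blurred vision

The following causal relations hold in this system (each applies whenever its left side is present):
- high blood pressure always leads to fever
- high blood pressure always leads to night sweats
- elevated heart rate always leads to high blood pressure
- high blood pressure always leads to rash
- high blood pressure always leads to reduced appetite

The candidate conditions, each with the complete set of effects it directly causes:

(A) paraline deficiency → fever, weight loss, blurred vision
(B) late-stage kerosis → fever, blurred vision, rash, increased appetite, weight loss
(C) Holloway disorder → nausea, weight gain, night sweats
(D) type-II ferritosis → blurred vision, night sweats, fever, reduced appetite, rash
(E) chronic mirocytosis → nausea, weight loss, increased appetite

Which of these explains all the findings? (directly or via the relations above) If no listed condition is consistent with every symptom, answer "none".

none

Checking each candidate against the observations:
(A) paraline deficiency — does not account for rash, night sweats, reduced appetite
(B) late-stage kerosis — fails on night sweats, reduced appetite (predicts increased appetite, not reduced appetite)
(C) Holloway disorder — rash NO; night sweats yes; weight loss NO; reduced appetite NO; fever NO; blurred vision NO
(D) type-II ferritosis — rash yes; night sweats yes; weight loss NO; reduced appetite yes; fever yes; blurred vision yes
(E) chronic mirocytosis — rash NO; night sweats NO; weight loss yes; reduced appetite NO; fever NO; blurred vision NO
Every candidate fails on at least one observation.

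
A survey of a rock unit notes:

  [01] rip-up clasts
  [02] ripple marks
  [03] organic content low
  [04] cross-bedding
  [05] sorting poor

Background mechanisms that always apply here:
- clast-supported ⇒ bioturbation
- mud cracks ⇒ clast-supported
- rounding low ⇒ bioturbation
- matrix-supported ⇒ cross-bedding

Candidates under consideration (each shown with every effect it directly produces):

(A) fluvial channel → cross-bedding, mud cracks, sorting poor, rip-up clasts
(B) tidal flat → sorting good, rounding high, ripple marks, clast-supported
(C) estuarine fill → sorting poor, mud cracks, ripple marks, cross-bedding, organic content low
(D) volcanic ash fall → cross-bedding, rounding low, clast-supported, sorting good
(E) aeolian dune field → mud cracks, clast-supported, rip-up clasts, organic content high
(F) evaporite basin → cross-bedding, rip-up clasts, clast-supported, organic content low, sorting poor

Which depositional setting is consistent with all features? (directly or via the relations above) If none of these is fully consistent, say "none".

Checking each candidate against the observations:
(A) fluvial channel — rip-up clasts yes; ripple marks NO; organic content low NO; cross-bedding yes; sorting poor yes
(B) tidal flat — rip-up clasts NO; ripple marks yes; organic content low NO; cross-bedding NO; sorting poor NO
(C) estuarine fill — does not account for rip-up clasts
(D) volcanic ash fall — rip-up clasts NO; ripple marks NO; organic content low NO; cross-bedding yes; sorting poor NO
(E) aeolian dune field — rip-up clasts yes; ripple marks NO; organic content low NO; cross-bedding NO; sorting poor NO
(F) evaporite basin — rip-up clasts yes; ripple marks NO; organic content low yes; cross-bedding yes; sorting poor yes
No candidate is consistent with all observations.

none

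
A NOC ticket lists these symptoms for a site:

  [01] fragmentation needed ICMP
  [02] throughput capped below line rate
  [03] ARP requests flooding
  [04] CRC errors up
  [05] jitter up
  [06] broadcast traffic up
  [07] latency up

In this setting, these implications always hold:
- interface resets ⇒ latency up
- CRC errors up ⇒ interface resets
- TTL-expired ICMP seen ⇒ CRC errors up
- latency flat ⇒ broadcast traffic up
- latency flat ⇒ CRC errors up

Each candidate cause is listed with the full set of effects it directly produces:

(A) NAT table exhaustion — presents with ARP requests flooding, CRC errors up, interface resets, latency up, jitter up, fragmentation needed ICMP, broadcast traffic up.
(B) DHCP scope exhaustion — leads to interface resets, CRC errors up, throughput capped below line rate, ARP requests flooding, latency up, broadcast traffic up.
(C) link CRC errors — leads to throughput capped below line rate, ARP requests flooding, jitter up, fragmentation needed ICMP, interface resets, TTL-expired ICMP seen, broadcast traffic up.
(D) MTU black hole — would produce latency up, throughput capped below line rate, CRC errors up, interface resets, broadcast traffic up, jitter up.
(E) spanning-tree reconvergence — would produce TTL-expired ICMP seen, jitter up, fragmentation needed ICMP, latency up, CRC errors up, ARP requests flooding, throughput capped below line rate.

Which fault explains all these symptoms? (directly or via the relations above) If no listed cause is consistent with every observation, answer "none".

Per-candidate check:
(A) NAT table exhaustion — fragmentation needed ICMP ✓; throughput capped below line rate ✗; ARP requests flooding ✓; CRC errors up ✓; jitter up ✓; broadcast traffic up ✓; latency up ✓
(B) DHCP scope exhaustion — fragmentation needed ICMP ✗; throughput capped below line rate ✓; ARP requests flooding ✓; CRC errors up ✓; jitter up ✗; broadcast traffic up ✓; latency up ✓
(C) link CRC errors — fragmentation needed ICMP ✓; throughput capped below line rate ✓; ARP requests flooding ✓; CRC errors up ✓ (via TTL-expired ICMP seen → CRC errors up); jitter up ✓; broadcast traffic up ✓; latency up ✓ (via interface resets → latency up)
(D) MTU black hole — does not account for fragmentation needed ICMP, ARP requests flooding
(E) spanning-tree reconvergence — does not account for broadcast traffic up
(C) alone accounts for all the evidence.

C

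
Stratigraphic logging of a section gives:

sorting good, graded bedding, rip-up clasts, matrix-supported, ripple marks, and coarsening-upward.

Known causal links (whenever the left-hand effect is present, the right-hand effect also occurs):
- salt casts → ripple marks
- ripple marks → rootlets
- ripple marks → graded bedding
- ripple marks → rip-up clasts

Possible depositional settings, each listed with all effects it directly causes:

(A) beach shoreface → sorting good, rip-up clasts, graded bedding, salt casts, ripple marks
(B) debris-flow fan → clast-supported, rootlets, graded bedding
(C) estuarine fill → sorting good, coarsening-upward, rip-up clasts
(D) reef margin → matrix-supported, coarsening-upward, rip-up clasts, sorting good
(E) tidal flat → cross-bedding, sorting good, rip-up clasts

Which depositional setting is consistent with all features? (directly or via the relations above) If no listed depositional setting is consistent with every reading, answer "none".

For each candidate, compare predicted effects to what was observed:
(A) beach shoreface — sorting good +; graded bedding +; rip-up clasts +; matrix-supported -; ripple marks +; coarsening-upward -
(B) debris-flow fan — sorting good -; graded bedding +; rip-up clasts -; matrix-supported -; ripple marks -; coarsening-upward -
(C) estuarine fill — does not account for graded bedding, matrix-supported, ripple marks
(D) reef margin — sorting good +; graded bedding -; rip-up clasts +; matrix-supported +; ripple marks -; coarsening-upward +
(E) tidal flat — does not account for graded bedding, matrix-supported, ripple marks, coarsening-upward
None of the listed candidates fits everything.

none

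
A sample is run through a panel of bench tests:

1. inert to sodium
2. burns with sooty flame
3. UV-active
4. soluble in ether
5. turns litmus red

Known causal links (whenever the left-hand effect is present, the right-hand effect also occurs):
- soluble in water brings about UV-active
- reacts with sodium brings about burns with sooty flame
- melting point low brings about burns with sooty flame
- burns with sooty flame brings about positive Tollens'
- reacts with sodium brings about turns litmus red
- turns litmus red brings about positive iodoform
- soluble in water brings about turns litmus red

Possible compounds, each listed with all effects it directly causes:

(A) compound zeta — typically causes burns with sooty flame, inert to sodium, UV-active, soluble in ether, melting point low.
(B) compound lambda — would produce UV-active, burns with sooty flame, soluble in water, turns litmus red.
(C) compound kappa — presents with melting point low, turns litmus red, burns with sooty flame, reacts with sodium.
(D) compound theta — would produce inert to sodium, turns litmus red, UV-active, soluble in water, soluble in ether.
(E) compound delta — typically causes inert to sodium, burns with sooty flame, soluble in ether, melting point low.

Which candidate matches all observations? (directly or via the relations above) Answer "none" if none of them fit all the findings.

For each candidate, compare predicted effects to what was observed:
(A) compound zeta — does not account for turns litmus red
(B) compound lambda — does not account for inert to sodium, soluble in ether
(C) compound kappa — fails on inert to sodium, UV-active, soluble in ether (predicts reacts with sodium, not inert to sodium)
(D) compound theta — does not account for burns with sooty flame
(E) compound delta — does not account for UV-active, turns litmus red
None of the listed candidates fits everything.

none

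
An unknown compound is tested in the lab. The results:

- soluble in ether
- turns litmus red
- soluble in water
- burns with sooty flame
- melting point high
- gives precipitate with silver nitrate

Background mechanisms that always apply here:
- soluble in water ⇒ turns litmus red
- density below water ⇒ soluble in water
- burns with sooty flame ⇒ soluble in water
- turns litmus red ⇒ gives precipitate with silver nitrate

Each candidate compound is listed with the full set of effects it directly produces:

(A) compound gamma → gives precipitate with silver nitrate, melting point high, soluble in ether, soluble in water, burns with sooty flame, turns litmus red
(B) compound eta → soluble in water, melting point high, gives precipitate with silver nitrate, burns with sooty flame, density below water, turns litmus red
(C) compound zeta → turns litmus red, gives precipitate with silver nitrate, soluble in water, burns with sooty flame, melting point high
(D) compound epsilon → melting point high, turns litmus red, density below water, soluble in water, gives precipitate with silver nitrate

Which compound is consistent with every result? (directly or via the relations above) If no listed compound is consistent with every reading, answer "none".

Per-candidate check:
(A) compound gamma — soluble in ether yes; turns litmus red yes; soluble in water yes; burns with sooty flame yes; melting point high yes; gives precipitate with silver nitrate yes
(B) compound eta — does not account for soluble in ether
(C) compound zeta — soluble in ether NO; turns litmus red yes; soluble in water yes; burns with sooty flame yes; melting point high yes; gives precipitate with silver nitrate yes
(D) compound epsilon — does not account for soluble in ether, burns with sooty flame
Only (A) is consistent with every observation.

A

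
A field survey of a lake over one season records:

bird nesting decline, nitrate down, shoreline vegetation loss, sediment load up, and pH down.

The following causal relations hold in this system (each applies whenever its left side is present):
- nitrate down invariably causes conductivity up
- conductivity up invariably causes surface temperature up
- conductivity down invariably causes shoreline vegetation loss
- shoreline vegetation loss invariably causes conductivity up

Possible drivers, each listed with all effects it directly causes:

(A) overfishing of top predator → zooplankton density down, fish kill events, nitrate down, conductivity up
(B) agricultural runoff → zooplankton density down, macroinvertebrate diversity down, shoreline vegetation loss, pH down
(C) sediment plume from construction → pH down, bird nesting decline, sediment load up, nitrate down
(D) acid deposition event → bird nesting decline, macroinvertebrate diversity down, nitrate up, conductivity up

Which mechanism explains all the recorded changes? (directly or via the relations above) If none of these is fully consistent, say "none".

none

Testing each hypothesis:
(A) overfishing of top predator — does not account for bird nesting decline, shoreline vegetation loss, sediment load up, pH down
(B) agricultural runoff — does not account for bird nesting decline, nitrate down, sediment load up
(C) sediment plume from construction — bird nesting decline match; nitrate down match; shoreline vegetation loss miss; sediment load up match; pH down match
(D) acid deposition event — fails on nitrate down, shoreline vegetation loss, sediment load up, pH down (predicts nitrate up, not nitrate down)
Every candidate fails on at least one observation.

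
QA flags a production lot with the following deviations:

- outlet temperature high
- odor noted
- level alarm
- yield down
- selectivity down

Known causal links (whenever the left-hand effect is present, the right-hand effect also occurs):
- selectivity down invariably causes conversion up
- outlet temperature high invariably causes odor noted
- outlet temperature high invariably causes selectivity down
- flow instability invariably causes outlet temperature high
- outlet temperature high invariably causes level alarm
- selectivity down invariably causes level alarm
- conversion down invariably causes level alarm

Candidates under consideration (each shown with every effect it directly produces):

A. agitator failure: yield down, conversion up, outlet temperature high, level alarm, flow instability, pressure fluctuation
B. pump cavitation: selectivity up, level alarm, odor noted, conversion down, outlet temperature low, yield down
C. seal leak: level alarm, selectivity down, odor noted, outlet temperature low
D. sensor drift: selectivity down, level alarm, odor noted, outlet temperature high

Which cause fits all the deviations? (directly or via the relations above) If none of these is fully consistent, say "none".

A

Testing each hypothesis:
(A) agitator failure — outlet temperature high match; odor noted match (via outlet temperature high → odor noted); level alarm match; yield down match; selectivity down match (via outlet temperature high → selectivity down)
(B) pump cavitation — fails on outlet temperature high, selectivity down (predicts outlet temperature low, not outlet temperature high; predicts selectivity up, not selectivity down)
(C) seal leak — outlet temperature high miss; odor noted match; level alarm match; yield down miss; selectivity down match
(D) sensor drift — outlet temperature high match; odor noted match; level alarm match; yield down miss; selectivity down match
(A) is the only candidate with no mismatches.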